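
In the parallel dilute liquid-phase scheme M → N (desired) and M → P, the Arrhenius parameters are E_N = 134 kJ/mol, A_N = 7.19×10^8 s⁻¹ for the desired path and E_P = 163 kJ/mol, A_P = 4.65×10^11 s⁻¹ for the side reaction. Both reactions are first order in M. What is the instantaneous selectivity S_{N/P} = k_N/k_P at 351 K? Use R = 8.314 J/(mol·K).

32.0

k_N/k_P = (A_N/A_P)·exp[−(E_N−E_P)/(RT)] = (A_N/A_P)·exp[(E_P−E_N)/(RT)].
(E_P−E_N)/(RT) = (163−134)×10³/(8.314×351) = 29000/2918 = 9.938.
k_N/k_P = (7.19×10^8/4.65×10^11)·exp(9.938) = 0.001546 × 20694 = 32.0.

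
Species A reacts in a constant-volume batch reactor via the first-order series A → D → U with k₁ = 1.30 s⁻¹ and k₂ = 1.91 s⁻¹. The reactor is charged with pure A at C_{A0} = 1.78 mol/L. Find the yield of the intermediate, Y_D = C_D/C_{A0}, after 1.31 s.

0.214

The intermediate concentration in a first-order A→B→C sequence is C_D = k₁C_{A0}(e^(−k₁t) − e^(−k₂t))/(k₂−k₁).
e^(−k₁t) = e^(−1.30×1.31) = e^(−1.703) = 0.1821; e^(−k₂t) = e^(−2.502) = 0.08191.
C_D = 1.30×1.78/(1.91−1.30) × (0.1821−0.08191) = 3.793×0.1002 = 0.3802 mol/L.
Y_D = C_D/C_{A0} = 0.3802/1.78 = 0.214.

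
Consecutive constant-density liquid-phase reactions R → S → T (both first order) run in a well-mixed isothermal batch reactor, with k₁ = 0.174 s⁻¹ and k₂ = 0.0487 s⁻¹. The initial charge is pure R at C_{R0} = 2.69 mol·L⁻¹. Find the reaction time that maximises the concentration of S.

Setting dC_S/dt = 0 gives t_opt = ln(k₂/k₁)/(k₂−k₁).
= ln(0.0487/0.174)/(0.0487−0.174) = ln(0.2799)/-0.1253 = -1.273/-0.1253 = 10.2 s.

10.2 s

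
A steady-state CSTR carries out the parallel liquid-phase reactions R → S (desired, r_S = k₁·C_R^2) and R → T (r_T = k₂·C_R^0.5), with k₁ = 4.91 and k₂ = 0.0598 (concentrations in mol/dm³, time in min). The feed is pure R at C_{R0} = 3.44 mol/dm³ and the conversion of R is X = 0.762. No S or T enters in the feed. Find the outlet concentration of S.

2.58 mol/dm³

Exit C_R = C_{R0}(1−X) = 3.44×0.238 = 0.8187 mol/dm³.
Rates in a CSTR are evaluated at the outlet concentration: r_S = 4.91×0.8187^2 = 3.291, r_T = 0.0598×0.8187^0.5 = 0.05411.
Fraction of consumed R going to S: r_S/(r_S+r_T) = 0.9838.
C_S = 0.9838·C_{R0}·X = 0.9838×3.44×0.762 = 2.58 mol/dm³.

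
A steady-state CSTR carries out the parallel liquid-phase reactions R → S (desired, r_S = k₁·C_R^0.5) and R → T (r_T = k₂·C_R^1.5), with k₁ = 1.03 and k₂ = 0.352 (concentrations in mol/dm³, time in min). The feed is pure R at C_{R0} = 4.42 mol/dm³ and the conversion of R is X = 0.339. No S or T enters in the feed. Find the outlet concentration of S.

0.750 mol/dm³

Exit C_R = C_{R0}(1−X) = 4.42×0.661 = 2.922 mol/dm³.
Rates in a CSTR are evaluated at the outlet concentration: r_S = 1.03×2.922^0.5 = 1.761, r_T = 0.352×2.922^1.5 = 1.758.
Fraction of consumed R going to S: r_S/(r_S+r_T) = 0.5004.
C_S = 0.5004·C_{R0}·X = 0.5004×4.42×0.339 = 0.750 mol/dm³.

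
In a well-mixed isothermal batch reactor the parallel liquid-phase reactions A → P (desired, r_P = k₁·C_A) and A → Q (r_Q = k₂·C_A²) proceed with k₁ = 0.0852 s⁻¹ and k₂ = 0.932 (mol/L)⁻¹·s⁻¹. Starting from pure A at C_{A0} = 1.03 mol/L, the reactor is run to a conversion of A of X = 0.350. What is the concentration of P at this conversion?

C_A = C_{A0}(1−X) = 0.6695 mol/L.
Along a PFR/batch, dC_P/dC_A = −r_P/(r_P+r_Q) = −k₁/(k₁+k₂·C_A).
Integrating from C_{A0} to C_A: C_P = (0.0852/0.932)·ln[(0.0852+0.932·1.03)/(0.0852+0.932·0.670)] = 0.09142·ln(1.045/0.7092) = 0.03545 mol/L.

0.0355 mol/L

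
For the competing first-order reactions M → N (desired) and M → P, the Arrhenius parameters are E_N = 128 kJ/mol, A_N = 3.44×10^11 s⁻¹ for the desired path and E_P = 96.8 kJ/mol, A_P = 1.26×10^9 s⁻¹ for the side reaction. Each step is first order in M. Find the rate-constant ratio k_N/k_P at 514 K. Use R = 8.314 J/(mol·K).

0.184

With equal orders, S_{N/P} = k_N/k_P = (A_N/A_P)·exp[(E_P−E_N)/(RT)].
(E_P−E_N)/(RT) = (96.8−128)×10³/(8.314×514) = -31200/4273 = -7.301.
k_N/k_P = (3.44×10^11/1.26×10^9)·exp(-7.301) = 273.0 × 6.749×10^-4 = 0.184.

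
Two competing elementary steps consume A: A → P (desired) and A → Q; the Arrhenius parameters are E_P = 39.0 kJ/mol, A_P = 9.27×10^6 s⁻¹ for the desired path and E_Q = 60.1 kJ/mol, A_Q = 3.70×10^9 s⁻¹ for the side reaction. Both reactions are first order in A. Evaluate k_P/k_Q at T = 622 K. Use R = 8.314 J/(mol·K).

With equal orders, S_{P/Q} = k_P/k_Q = (A_P/A_Q)·exp[(E_Q−E_P)/(RT)].
(E_Q−E_P)/(RT) = (60.1−39.0)×10³/(8.314×622) = 21100/5171 = 4.080.
k_P/k_Q = (9.27×10^6/3.70×10^9)·exp(4.080) = 0.002505 × 59.16 = 0.148.

0.148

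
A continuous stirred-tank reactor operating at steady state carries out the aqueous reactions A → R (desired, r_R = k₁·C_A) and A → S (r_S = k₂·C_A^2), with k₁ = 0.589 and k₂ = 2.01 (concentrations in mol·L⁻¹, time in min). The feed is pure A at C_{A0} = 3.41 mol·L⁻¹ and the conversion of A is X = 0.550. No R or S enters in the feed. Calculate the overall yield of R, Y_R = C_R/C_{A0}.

Exit C_A = C_{A0}(1−X) = 3.41×0.450 = 1.534 mol·L⁻¹.
In a CSTR the entire volume is at exit conditions, so r_R = 0.589×1.534 = 0.9038 and r_S = 2.01×1.534^2 = 4.733.
Fraction of consumed A going to R: r_R/(r_R+r_S) = 0.1603.
C_R = 0.1603·C_{A0}·X = 0.1603×3.41×0.550 = 0.301 mol·L⁻¹; Y_R = C_R/C_{A0} = 0.0882.

0.0882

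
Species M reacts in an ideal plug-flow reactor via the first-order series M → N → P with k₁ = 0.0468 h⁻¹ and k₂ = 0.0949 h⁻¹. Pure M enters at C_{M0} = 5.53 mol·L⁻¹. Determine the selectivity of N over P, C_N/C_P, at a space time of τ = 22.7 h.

0.519

Solving the coupled first-order balances gives C_N(τ) = [k₁/(k₂−k₁)]·C_{M0}·(e^(−k₁τ) − e^(−k₂τ)).
e^(−k₁τ) = e^(−0.0468×22.7) = e^(−1.062) = 0.3456; e^(−k₂τ) = e^(−2.154) = 0.1160.
C_N = 0.0468×5.53/(0.0949−0.0468) × (0.3456−0.1160) = 5.381×0.2296 = 1.236 mol·L⁻¹.
C_M = C_{M0}e^(−k₁τ) = 1.911 mol·L⁻¹, so C_P = C_{M0}−C_M−C_N = 2.383 mol·L⁻¹; C_N/C_P = 0.519.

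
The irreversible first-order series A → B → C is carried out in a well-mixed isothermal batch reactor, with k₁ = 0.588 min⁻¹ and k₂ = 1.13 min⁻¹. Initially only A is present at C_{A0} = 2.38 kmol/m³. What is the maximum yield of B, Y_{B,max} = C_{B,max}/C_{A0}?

0.256

For a first-order series the maximum intermediate yield is C_{B,max}/C_{A0} = (k₁/k₂)^[k₂/(k₂−k₁)].
= (0.588/1.13)^(1.13/(1.13−0.588)) = (0.5204)^(2.085) = 0.2562.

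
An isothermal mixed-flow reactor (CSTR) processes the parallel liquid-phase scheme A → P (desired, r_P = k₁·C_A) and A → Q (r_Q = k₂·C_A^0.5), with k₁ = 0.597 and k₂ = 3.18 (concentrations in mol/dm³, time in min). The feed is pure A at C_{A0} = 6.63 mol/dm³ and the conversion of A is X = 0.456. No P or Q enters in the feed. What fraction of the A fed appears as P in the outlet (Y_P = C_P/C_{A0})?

Exit C_A = C_{A0}(1−X) = 6.63×0.544 = 3.607 mol/dm³.
In a CSTR the entire volume is at exit conditions, so r_P = 0.597×3.607 = 2.153 and r_Q = 3.18×3.607^0.5 = 6.039.
Fraction of consumed A going to P: r_P/(r_P+r_Q) = 0.2628.
C_P = 0.2628·C_{A0}·X = 0.2628×6.63×0.456 = 0.795 mol/dm³; Y_P = C_P/C_{A0} = 0.120.

0.120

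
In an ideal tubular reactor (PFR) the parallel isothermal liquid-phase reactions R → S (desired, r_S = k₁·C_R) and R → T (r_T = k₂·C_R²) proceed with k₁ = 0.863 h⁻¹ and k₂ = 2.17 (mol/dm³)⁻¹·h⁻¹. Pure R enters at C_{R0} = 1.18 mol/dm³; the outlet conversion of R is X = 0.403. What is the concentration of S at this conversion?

C_R = C_{R0}(1−X) = 0.7045 mol/dm³.
Along a PFR/batch, dC_S/dC_R = −r_S/(r_S+r_T) = −k₁/(k₁+k₂·C_R).
Integrating from C_{R0} to C_R: C_S = (0.863/2.17)·ln[(0.863+2.17·1.18)/(0.863+2.17·0.704)] = 0.3977·ln(3.424/2.392) = 0.1427 mol/dm³.

0.143 mol/dm³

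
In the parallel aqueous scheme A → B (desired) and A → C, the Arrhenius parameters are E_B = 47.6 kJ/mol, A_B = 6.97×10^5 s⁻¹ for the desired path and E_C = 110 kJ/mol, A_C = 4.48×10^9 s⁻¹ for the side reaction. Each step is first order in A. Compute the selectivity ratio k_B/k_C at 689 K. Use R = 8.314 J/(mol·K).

8.37

Since both paths have the same order in A, the concentration cancels and S_{B/C} = k_B/k_C = (A_B/A_C)·exp[(E_C−E_B)/(RT)].
(E_C−E_B)/(RT) = (110−47.6)×10³/(8.314×689) = 62400/5728 = 10.89.
k_B/k_C = (6.97×10^5/4.48×10^9)·exp(10.89) = 1.556×10^-4 × 53809 = 8.37.
Since E_B < E_C, lowering the temperature improves selectivity toward B.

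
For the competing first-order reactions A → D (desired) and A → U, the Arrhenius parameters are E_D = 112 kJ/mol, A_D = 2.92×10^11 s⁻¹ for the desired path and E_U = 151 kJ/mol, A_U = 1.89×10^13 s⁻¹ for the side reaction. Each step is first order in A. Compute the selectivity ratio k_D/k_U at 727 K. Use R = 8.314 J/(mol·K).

9.80

Since both paths have the same order in A, the concentration cancels and S_{D/U} = k_D/k_U = (A_D/A_U)·exp[(E_U−E_D)/(RT)].
(E_U−E_D)/(RT) = (151−112)×10³/(8.314×727) = 39000/6044 = 6.452.
k_D/k_U = (2.92×10^11/1.89×10^13)·exp(6.452) = 0.01545 × 634.2 = 9.80.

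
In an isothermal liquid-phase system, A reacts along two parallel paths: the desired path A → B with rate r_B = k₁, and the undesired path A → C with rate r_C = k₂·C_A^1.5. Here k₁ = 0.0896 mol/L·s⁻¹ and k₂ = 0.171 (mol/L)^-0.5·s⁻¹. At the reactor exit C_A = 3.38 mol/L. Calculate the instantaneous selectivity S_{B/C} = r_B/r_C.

0.0843

S_{B/C} = r_B/r_C = (k₁)/(k₂·C_A^1.5) = (k₁/k₂)·C_A^-1.5.
= (0.0896) / (0.171×3.380^1.5) = 0.08960/1.063 = 0.0843.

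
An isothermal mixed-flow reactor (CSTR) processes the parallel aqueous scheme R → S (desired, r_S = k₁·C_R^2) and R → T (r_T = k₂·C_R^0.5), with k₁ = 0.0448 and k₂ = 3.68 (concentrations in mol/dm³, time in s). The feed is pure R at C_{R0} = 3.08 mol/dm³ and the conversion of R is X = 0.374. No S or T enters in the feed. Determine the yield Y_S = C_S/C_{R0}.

0.0118

Exit C_R = C_{R0}(1−X) = 3.08×0.626 = 1.928 mol/dm³.
Rates in a CSTR are evaluated at the outlet concentration: r_S = 0.0448×1.928^2 = 0.1665, r_T = 3.68×1.928^0.5 = 5.110.
Fraction of consumed R going to S: r_S/(r_S+r_T) = 0.03156.
C_S = 0.03156·C_{R0}·X = 0.03156×3.08×0.374 = 0.0364 mol/dm³; Y_S = C_S/C_{R0} = 0.0118.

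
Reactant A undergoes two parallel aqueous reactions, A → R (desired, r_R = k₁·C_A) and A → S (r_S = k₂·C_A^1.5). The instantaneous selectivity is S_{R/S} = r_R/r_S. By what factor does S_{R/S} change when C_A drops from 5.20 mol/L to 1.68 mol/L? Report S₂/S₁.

1.76

S_{R/S} = (k₁/k₂)·C_A^-0.5, so S₂/S₁ = (C_{A,2}/C_{A,1})^-0.5.
= (1.68/5.20)^(-0.5) = (0.3231)^(-0.5) = 1.76.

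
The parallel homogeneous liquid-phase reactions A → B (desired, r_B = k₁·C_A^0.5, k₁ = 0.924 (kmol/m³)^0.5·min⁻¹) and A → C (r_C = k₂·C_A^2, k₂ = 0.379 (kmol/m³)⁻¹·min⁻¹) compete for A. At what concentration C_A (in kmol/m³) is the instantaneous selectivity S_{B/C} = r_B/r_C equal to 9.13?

0.415 kmol/m³

S_{B/C} = (k₁/k₂)·C_A^-1.5 ⇒ C_A = (S·k₂/k₁)^(1/(-1.5)).
= (9.13×0.379/0.924)^(-0.6667) = (3.745)^(-0.6667) = 0.415 kmol/m³.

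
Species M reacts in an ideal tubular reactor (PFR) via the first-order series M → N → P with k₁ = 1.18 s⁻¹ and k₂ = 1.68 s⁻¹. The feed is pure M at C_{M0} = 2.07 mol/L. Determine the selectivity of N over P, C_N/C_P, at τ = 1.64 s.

The intermediate concentration in a first-order A→B→C sequence is C_N = k₁C_{M0}(e^(−k₁τ) − e^(−k₂τ))/(k₂−k₁).
e^(−k₁τ) = e^(−1.18×1.64) = e^(−1.935) = 0.1444; e^(−k₂τ) = e^(−2.755) = 0.06360.
C_N = 1.18×2.07/(1.68−1.18) × (0.1444−0.06360) = 4.885×0.08080 = 0.3947 mol/L.
C_M = C_{M0}e^(−k₁τ) = 0.2989 mol/L, so C_P = C_{M0}−C_M−C_N = 1.376 mol/L; C_N/C_P = 0.287.

0.287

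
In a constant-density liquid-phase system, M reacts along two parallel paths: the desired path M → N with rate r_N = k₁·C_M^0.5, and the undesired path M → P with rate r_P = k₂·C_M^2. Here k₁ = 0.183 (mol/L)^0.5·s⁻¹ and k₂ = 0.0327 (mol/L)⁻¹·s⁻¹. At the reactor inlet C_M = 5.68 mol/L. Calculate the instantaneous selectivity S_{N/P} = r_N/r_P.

S_{N/P} = r_N/r_P = (k₁·C_M^0.5)/(k₂·C_M^2) = (k₁/k₂)·C_M^-1.5.
= (0.183×5.680^0.5) / (0.0327×5.680^2) = 0.4361/1.055 = 0.413.
The undesired path is higher order in M, so low C_M (CSTR or dilute feed) favours N.

0.413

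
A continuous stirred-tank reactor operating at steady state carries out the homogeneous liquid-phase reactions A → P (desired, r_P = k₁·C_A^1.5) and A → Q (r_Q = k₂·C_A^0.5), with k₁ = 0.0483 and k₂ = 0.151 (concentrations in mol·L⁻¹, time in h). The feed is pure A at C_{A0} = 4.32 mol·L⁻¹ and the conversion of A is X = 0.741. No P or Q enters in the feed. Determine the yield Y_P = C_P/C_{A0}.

Exit C_A = C_{A0}(1−X) = 4.32×0.259 = 1.119 mol·L⁻¹.
A CSTR operates uniformly at the exit composition, giving r_P = 0.05716 and r_Q = 0.1597 (each k·C_A^n at C_A = 1.119).
Fraction of consumed A going to P: r_P/(r_P+r_Q) = 0.2636.
C_P = 0.2636·C_{A0}·X = 0.2636×4.32×0.741 = 0.844 mol·L⁻¹; Y_P = C_P/C_{A0} = 0.195.

0.195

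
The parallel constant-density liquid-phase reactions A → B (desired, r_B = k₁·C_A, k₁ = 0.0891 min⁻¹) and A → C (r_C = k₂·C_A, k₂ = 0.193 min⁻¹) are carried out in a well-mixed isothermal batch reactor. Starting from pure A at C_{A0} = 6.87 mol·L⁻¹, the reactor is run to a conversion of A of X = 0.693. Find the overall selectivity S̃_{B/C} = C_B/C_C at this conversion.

C_A = C_{A0}(1−X) = 2.109 mol·L⁻¹.
Both paths are first order in A, so the instantaneous fraction to B is constant: dC_B/d(−C_A) = k₁/(k₁+k₂) = 0.3158.
C_B = 0.3158·(C_{A0}−C_A) = 0.3158×4.761 = 1.50 mol·L⁻¹.
C_C = (C_{A0}−C_A)−C_B = 3.257 mol·L⁻¹; S̃_{B/C} = 1.504/3.257 = 0.462.

0.462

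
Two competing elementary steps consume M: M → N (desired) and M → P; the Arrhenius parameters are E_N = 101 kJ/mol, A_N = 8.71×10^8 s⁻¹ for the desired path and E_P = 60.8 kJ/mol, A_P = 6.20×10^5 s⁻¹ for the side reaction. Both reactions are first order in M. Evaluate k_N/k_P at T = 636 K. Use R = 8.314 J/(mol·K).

Since both paths have the same order in M, the concentration cancels and S_{N/P} = k_N/k_P = (A_N/A_P)·exp[(E_P−E_N)/(RT)].
(E_P−E_N)/(RT) = (60.8−101)×10³/(8.314×636) = -40200/5288 = -7.603.
k_N/k_P = (8.71×10^8/6.20×10^5)·exp(-7.603) = 1405 × 4.992×10^-4 = 0.701.
Since E_N > E_P, raising the temperature improves selectivity toward N.

0.701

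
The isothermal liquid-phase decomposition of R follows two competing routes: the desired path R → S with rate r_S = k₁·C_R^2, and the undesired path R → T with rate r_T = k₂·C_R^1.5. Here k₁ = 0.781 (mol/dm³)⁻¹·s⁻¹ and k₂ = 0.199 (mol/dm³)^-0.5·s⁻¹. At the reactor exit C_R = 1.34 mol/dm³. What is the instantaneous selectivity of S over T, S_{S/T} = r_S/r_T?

4.54

S_{S/T} = r_S/r_T = (k₁·C_R^2)/(k₂·C_R^1.5) = (k₁/k₂)·C_R^0.5.
= (0.781×1.340^2) / (0.199×1.340^1.5) = 1.402/0.3087 = 4.54.
Since the desired path is higher order in R, keeping C_R high (PFR or concentrated feed) favours S.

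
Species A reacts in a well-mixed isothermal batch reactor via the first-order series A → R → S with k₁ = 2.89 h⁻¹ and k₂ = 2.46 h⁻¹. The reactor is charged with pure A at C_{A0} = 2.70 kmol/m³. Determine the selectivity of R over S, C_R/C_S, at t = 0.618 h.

0.701

The intermediate concentration in a first-order A→B→C sequence is C_R = k₁C_{A0}(e^(−k₁t) − e^(−k₂t))/(k₂−k₁).
e^(−k₁t) = e^(−2.89×0.618) = e^(−1.786) = 0.1676; e^(−k₂t) = e^(−1.520) = 0.2187.
C_R = 2.89×2.70/(2.46−2.89) × (0.1676−0.2187) = (-18.15)×(-0.05102) = 0.9259 kmol/m³.
C_A = C_{A0}e^(−k₁t) = 0.4526 kmol/m³, so C_S = C_{A0}−C_A−C_R = 1.321 kmol/m³; C_R/C_S = 0.701.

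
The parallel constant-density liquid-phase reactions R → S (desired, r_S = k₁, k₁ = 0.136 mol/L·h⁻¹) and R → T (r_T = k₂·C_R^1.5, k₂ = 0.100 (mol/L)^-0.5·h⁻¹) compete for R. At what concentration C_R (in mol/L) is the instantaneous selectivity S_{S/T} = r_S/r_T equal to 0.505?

S_{S/T} = (k₁/k₂)·C_R^-1.5 ⇒ C_R = (S·k₂/k₁)^(1/(-1.5)).
= (0.505×0.100/0.136)^(-0.6667) = (0.3713)^(-0.6667) = 1.94 mol/L.

1.94 mol/L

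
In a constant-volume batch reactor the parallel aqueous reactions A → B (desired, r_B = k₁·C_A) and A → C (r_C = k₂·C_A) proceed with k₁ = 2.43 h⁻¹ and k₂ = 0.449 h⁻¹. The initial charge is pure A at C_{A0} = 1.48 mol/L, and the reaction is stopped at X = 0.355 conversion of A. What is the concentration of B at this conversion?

C_A = C_{A0}(1−X) = 0.9546 mol/L.
Both paths are first order in A, so the instantaneous fraction to B is constant: dC_B/d(−C_A) = k₁/(k₁+k₂) = 0.8440.
C_B = 0.8440·(C_{A0}−C_A) = 0.8440×0.5254 = 0.443 mol/L.

0.443 mol/L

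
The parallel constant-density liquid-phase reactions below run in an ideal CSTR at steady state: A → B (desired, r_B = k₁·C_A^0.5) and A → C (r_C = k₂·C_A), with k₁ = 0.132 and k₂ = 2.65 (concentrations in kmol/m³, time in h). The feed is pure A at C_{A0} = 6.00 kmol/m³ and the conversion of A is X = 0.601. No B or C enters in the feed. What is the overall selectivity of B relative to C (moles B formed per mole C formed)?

0.0322

Exit C_A = C_{A0}(1−X) = 6.00×0.399 = 2.394 kmol/m³.
A CSTR operates uniformly at the exit composition, giving r_B = 0.2042 and r_C = 6.344 (each k·C_A^n at C_A = 2.394).
Overall selectivity = C_B/C_C = r_Bτ/(r_Cτ) = r_B/r_C = 0.0322.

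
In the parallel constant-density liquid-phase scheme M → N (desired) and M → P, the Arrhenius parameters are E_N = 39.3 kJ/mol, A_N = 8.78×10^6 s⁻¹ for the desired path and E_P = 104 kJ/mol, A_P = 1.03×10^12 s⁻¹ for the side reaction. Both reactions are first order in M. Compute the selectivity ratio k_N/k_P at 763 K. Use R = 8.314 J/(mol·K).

0.229

With equal orders, S_{N/P} = k_N/k_P = (A_N/A_P)·exp[(E_P−E_N)/(RT)].
(E_P−E_N)/(RT) = (104−39.3)×10³/(8.314×763) = 64700/6344 = 10.20.
k_N/k_P = (8.78×10^6/1.03×10^12)·exp(10.20) = 8.524×10^-6 × 26884 = 0.229.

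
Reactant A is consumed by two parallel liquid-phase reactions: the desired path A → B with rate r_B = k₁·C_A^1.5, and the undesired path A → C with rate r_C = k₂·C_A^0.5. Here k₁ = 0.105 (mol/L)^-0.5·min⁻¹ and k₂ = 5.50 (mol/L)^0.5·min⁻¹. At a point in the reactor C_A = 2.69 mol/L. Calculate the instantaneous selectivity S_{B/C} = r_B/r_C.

S_{B/C} = r_B/r_C = (k₁·C_A^1.5)/(k₂·C_A^0.5) = (k₁/k₂)·C_A.
= (0.105×2.690^1.5) / (5.50×2.690^0.5) = 0.4633/9.021 = 0.0514.
Since the desired path is higher order in A, keeping C_A high (PFR or concentrated feed) favours B.

0.0514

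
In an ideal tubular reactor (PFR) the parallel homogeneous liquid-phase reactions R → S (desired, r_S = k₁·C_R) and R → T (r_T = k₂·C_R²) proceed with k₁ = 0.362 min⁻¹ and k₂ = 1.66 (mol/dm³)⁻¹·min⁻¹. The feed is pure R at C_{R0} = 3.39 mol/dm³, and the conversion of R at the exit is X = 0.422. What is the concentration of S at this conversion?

C_R = C_{R0}(1−X) = 1.959 mol/dm³.
Along a PFR/batch, dC_S/dC_R = −r_S/(r_S+r_T) = −k₁/(k₁+k₂·C_R).
Integrating from C_{R0} to C_R: C_S = (0.362/1.66)·ln[(0.362+1.66·3.39)/(0.362+1.66·1.96)] = 0.2181·ln(5.989/3.615) = 0.1101 mol/dm³.

0.110 mol/dm³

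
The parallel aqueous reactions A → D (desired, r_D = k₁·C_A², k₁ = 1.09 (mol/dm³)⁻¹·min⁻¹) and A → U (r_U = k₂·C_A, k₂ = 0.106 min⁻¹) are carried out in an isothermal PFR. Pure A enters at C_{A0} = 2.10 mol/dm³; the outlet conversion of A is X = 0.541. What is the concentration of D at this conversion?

1.07 mol/dm³

C_A = C_{A0}(1−X) = 0.9639 mol/dm³.
Along a PFR/batch, dC_U/dC_A = −r_U/(r_D+r_U) = −k₂/(k₂+k₁·C_A).
Integrating from C_{A0} to C_A: C_U = (0.106/1.09)·ln[(0.106+1.09·2.10)/(0.106+1.09·0.964)] = 0.09725·ln(2.395/1.157) = 0.07078 mol/dm³.
Then C_D = (C_{A0}−C_A) − C_U = 1.136 − 0.07078 = 1.065 mol/dm³.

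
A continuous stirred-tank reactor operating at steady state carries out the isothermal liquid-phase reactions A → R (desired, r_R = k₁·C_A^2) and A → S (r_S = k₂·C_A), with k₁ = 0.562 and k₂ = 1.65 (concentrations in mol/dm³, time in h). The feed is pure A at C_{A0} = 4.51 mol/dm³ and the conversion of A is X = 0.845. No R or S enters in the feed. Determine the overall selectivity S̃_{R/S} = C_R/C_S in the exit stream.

Exit C_A = C_{A0}(1−X) = 4.51×0.155 = 0.6991 mol/dm³.
In a CSTR the entire volume is at exit conditions, so r_R = 0.562×0.6991^2 = 0.2746 and r_S = 1.65×0.6991 = 1.153.
Overall selectivity = C_R/C_S = r_Rτ/(r_Sτ) = r_R/r_S = 0.238.

0.238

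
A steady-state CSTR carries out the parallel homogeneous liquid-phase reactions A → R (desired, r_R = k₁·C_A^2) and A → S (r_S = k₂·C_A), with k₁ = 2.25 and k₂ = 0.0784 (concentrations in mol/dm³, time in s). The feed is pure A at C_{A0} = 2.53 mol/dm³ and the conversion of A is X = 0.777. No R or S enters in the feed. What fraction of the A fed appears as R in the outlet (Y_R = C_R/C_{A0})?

0.732

Exit C_A = C_{A0}(1−X) = 2.53×0.223 = 0.5642 mol/dm³.
Rates in a CSTR are evaluated at the outlet concentration: r_R = 2.25×0.5642^2 = 0.7162, r_S = 0.0784×0.5642 = 0.04423.
Fraction of consumed A going to R: r_R/(r_R+r_S) = 0.9418.
C_R = 0.9418·C_{A0}·X = 0.9418×2.53×0.777 = 1.85 mol/dm³; Y_R = C_R/C_{A0} = 0.732.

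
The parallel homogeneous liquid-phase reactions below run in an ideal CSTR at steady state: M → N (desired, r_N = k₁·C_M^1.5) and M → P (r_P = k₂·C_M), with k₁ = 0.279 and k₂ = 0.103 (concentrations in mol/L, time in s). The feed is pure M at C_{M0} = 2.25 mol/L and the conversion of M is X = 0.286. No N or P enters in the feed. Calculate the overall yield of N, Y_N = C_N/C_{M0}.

0.221

Exit C_M = C_{M0}(1−X) = 2.25×0.714 = 1.607 mol/L.
In a CSTR the entire volume is at exit conditions, so r_N = 0.279×1.607^1.5 = 0.5681 and r_P = 0.103×1.607 = 0.1655.
Fraction of consumed M going to N: r_N/(r_N+r_P) = 0.7744.
C_N = 0.7744·C_{M0}·X = 0.7744×2.25×0.286 = 0.498 mol/L; Y_N = C_N/C_{M0} = 0.221.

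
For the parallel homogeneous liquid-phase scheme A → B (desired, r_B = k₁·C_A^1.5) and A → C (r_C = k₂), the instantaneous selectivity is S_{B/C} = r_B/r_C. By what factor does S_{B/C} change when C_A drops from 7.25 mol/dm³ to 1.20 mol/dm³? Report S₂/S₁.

S_{B/C} = (k₁/k₂)·C_A^1.5, so S₂/S₁ = (C_{A,2}/C_{A,1})^1.5.
= (1.20/7.25)^1.5 = (0.1655)^1.5 = 0.0673.
Selectivity toward B falls as C_A falls — high-concentration operation is favoured.

0.0673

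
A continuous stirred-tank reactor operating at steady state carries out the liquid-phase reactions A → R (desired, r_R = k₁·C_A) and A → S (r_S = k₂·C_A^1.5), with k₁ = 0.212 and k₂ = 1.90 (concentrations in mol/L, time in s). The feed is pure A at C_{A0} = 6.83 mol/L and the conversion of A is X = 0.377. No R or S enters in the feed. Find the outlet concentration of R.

0.132 mol/L

Exit C_A = C_{A0}(1−X) = 6.83×0.623 = 4.255 mol/L.
In a CSTR the entire volume is at exit conditions, so r_R = 0.212×4.255 = 0.9021 and r_S = 1.90×4.255^1.5 = 16.68.
Fraction of consumed A going to R: r_R/(r_R+r_S) = 0.05132.
C_R = 0.05132·C_{A0}·X = 0.05132×6.83×0.377 = 0.132 mol/L.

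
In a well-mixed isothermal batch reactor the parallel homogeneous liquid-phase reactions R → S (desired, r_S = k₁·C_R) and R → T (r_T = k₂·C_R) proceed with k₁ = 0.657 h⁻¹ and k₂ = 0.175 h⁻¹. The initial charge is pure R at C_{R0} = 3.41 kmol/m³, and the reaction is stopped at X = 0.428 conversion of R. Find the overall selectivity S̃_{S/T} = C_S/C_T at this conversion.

C_R = C_{R0}(1−X) = 1.951 kmol/m³.
Both paths are first order in R, so the instantaneous fraction to S is constant: dC_S/d(−C_R) = k₁/(k₁+k₂) = 0.7897.
C_S = 0.7897·(C_{R0}−C_R) = 0.7897×1.459 = 1.15 kmol/m³.
C_T = (C_{R0}−C_R)−C_S = 0.3070 kmol/m³; S̃_{S/T} = 1.152/0.3070 = 3.75.

3.75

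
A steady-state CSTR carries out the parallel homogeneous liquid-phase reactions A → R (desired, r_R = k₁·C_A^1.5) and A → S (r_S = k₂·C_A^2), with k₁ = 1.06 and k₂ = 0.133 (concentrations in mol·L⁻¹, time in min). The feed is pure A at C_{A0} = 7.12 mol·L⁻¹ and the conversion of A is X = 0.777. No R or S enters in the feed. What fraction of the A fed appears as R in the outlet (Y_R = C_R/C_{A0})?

0.671

Exit C_A = C_{A0}(1−X) = 7.12×0.223 = 1.588 mol·L⁻¹.
In a CSTR the entire volume is at exit conditions, so r_R = 1.06×1.588^1.5 = 2.121 and r_S = 0.133×1.588^2 = 0.3353.
Fraction of consumed A going to R: r_R/(r_R+r_S) = 0.8635.
C_R = 0.8635·C_{A0}·X = 0.8635×7.12×0.777 = 4.78 mol·L⁻¹; Y_R = C_R/C_{A0} = 0.671.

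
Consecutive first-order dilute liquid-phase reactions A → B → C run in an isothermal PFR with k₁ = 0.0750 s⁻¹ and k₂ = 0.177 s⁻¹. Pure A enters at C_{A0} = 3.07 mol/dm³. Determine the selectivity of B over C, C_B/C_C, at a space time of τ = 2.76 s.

3.64

For first-order series with pure A initially, C_B(τ) = k₁C_{A0}/(k₂−k₁)·(e^(−k₁τ) − e^(−k₂τ)).
e^(−k₁τ) = e^(−0.0750×2.76) = e^(−0.2070) = 0.8130; e^(−k₂τ) = e^(−0.4885) = 0.6135.
C_B = 0.0750×3.07/(0.177−0.0750) × (0.8130−0.6135) = 2.257×0.1995 = 0.4503 mol/dm³.
C_A = C_{A0}e^(−k₁τ) = 2.496 mol/dm³, so C_C = C_{A0}−C_A−C_B = 0.1237 mol/dm³; C_B/C_C = 3.64.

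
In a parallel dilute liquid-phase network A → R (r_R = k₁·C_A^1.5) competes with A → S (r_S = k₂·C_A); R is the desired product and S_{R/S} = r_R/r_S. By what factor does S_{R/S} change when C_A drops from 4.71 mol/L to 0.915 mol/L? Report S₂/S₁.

0.441

S_{R/S} = (k₁/k₂)·C_A^0.5, so S₂/S₁ = (C_{A,2}/C_{A,1})^0.5.
= (0.915/4.71)^0.5 = (0.1943)^0.5 = 0.441.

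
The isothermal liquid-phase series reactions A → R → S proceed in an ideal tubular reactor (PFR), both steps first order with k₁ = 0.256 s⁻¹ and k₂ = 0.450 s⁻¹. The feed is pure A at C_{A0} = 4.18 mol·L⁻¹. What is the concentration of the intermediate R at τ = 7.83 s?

For first-order series with pure A initially, C_R(τ) = k₁C_{A0}/(k₂−k₁)·(e^(−k₁τ) − e^(−k₂τ)).
e^(−k₁τ) = e^(−0.256×7.83) = e^(−2.004) = 0.1347; e^(−k₂τ) = e^(−3.524) = 0.02950.
C_R = 0.256×4.18/(0.450−0.256) × (0.1347−0.02950) = 5.516×0.1052 = 0.5805 mol·L⁻¹.

0.580 mol·L⁻¹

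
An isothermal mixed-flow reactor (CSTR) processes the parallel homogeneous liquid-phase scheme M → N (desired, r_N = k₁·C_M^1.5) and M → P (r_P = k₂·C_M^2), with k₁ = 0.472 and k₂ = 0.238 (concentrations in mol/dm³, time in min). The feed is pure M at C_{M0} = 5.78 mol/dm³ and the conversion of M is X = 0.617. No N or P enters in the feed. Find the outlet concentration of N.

Exit C_M = C_{M0}(1−X) = 5.78×0.383 = 2.214 mol/dm³.
In a CSTR the entire volume is at exit conditions, so r_N = 0.472×2.214^1.5 = 1.555 and r_P = 0.238×2.214^2 = 1.166.
Fraction of consumed M going to N: r_N/(r_N+r_P) = 0.5714.
C_N = 0.5714·C_{M0}·X = 0.5714×5.78×0.617 = 2.04 mol/dm³.

2.04 mol/dm³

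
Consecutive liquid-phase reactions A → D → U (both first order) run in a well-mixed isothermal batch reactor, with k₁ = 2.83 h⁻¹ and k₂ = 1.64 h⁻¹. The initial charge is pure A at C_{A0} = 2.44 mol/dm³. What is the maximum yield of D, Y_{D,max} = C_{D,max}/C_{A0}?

For a first-order series the maximum intermediate yield is C_{D,max}/C_{A0} = (k₁/k₂)^[k₂/(k₂−k₁)].
= (2.83/1.64)^(1.64/(1.64−2.83)) = (1.726)^(-1.378) = 0.4715.

0.471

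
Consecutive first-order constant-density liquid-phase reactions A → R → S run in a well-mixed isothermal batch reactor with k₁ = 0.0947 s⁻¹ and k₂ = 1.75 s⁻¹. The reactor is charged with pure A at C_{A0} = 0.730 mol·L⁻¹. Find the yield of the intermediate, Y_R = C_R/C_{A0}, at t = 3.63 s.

The intermediate concentration in a first-order A→B→C sequence is C_R = k₁C_{A0}(e^(−k₁t) − e^(−k₂t))/(k₂−k₁).
e^(−k₁t) = e^(−0.0947×3.63) = e^(−0.3438) = 0.7091; e^(−k₂t) = e^(−6.353) = 0.001742.
C_R = 0.0947×0.730/(1.75−0.0947) × (0.7091−0.001742) = 0.04176×0.7074 = 0.02954 mol·L⁻¹.
Y_R = C_R/C_{A0} = 0.02954/0.730 = 0.0405.

0.0405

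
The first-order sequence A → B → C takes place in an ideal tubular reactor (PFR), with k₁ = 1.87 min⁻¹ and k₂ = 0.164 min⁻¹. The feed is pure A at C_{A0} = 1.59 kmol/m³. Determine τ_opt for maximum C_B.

1.43 min

The intermediate peaks when r₁ = r₂, i.e. k₁e^(−k₁τ) = k₂e^(−k₂τ), giving τ_opt = ln(k₂/k₁)/(k₂−k₁).
= ln(0.164/1.87)/(0.164−1.87) = ln(0.08770)/-1.706 = -2.434/-1.706 = 1.43 min.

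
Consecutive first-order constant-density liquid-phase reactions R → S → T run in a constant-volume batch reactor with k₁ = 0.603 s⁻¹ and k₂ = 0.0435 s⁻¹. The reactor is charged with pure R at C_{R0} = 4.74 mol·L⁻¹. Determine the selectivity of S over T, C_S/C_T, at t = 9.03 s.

2.65

Solving the coupled first-order balances gives C_S(t) = [k₁/(k₂−k₁)]·C_{R0}·(e^(−k₁t) − e^(−k₂t)).
e^(−k₁t) = e^(−0.603×9.03) = e^(−5.445) = 0.004317; e^(−k₂t) = e^(−0.3928) = 0.6752.
C_S = 0.603×4.74/(0.0435−0.603) × (0.004317−0.6752) = (-5.109)×(-0.6708) = 3.427 mol·L⁻¹.
C_R = C_{R0}e^(−k₁t) = 0.02046 mol·L⁻¹, so C_T = C_{R0}−C_R−C_S = 1.293 mol·L⁻¹; C_S/C_T = 2.65.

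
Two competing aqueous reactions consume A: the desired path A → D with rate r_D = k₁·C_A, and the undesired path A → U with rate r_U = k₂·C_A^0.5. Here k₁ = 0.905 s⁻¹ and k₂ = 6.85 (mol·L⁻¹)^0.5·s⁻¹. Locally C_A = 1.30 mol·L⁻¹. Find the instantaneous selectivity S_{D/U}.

S_{D/U} = r_D/r_U = (k₁·C_A)/(k₂·C_A^0.5) = (k₁/k₂)·C_A^0.5.
= (0.905×1.300) / (6.85×1.300^0.5) = 1.177/7.810 = 0.151.

0.151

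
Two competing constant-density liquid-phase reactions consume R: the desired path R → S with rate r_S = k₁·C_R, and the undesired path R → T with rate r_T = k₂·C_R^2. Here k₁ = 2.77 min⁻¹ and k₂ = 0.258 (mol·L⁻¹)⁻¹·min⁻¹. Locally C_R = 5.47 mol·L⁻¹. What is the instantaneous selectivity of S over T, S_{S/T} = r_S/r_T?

S_{S/T} = r_S/r_T = (k₁·C_R)/(k₂·C_R^2) = (k₁/k₂)·C_R⁻¹.
= (2.77×5.470) / (0.258×5.470^2) = 15.15/7.720 = 1.96.
The undesired path is higher order in R, so low C_R (CSTR or dilute feed) favours S.

1.96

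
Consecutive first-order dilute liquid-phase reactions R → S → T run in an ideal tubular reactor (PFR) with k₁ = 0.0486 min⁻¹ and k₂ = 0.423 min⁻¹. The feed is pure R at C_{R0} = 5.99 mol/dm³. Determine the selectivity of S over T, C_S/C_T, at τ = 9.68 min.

0.266

The intermediate concentration in a first-order A→B→C sequence is C_S = k₁C_{R0}(e^(−k₁τ) − e^(−k₂τ))/(k₂−k₁).
e^(−k₁τ) = e^(−0.0486×9.68) = e^(−0.4704) = 0.6247; e^(−k₂τ) = e^(−4.095) = 0.01666.
C_S = 0.0486×5.99/(0.423−0.0486) × (0.6247−0.01666) = 0.7775×0.6081 = 0.4728 mol/dm³.
C_R = C_{R0}e^(−k₁τ) = 3.742 mol/dm³, so C_T = C_{R0}−C_R−C_S = 1.775 mol/dm³; C_S/C_T = 0.266.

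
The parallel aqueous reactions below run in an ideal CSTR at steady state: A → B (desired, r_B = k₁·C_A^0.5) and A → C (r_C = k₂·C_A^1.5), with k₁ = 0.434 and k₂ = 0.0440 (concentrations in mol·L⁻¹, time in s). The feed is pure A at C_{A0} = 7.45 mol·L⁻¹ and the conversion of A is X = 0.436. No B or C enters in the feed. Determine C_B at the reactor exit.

2.28 mol·L⁻¹

Exit C_A = C_{A0}(1−X) = 7.45×0.564 = 4.202 mol·L⁻¹.
A CSTR operates uniformly at the exit composition, giving r_B = 0.8896 and r_C = 0.3790 (each k·C_A^n at C_A = 4.202).
Fraction of consumed A going to B: r_B/(r_B+r_C) = 0.7013.
C_B = 0.7013·C_{A0}·X = 0.7013×7.45×0.436 = 2.28 mol·L⁻¹.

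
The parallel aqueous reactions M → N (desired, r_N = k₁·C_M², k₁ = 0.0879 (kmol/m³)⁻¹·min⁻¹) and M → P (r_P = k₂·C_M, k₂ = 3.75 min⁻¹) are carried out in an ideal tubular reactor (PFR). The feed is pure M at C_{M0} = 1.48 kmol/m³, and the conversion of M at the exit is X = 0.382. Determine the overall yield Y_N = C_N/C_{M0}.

0.0104

C_M = C_{M0}(1−X) = 0.9146 kmol/m³.
Along a PFR/batch, dC_P/dC_M = −r_P/(r_N+r_P) = −k₂/(k₂+k₁·C_M).
Integrating from C_{M0} to C_M: C_P = (3.75/0.0879)·ln[(3.75+0.0879·1.48)/(3.75+0.0879·0.915)] = 42.66·ln(3.880/3.830) = 0.5499 kmol/m³.
Then C_N = (C_{M0}−C_M) − C_P = 0.5654 − 0.5499 = 0.01543 kmol/m³.
Y_N = C_N/C_{M0} = 0.01543/1.48 = 0.0104.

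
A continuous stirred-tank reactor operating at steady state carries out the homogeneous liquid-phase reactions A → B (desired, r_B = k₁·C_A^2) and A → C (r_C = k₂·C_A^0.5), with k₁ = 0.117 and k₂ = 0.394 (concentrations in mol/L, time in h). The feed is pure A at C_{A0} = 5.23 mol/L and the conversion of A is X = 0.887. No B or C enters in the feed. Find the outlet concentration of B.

0.551 mol/L

Exit C_A = C_{A0}(1−X) = 5.23×0.113 = 0.5910 mol/L.
In a CSTR the entire volume is at exit conditions, so r_B = 0.117×0.5910^2 = 0.04086 and r_C = 0.394×0.5910^0.5 = 0.3029.
Fraction of consumed A going to B: r_B/(r_B+r_C) = 0.1189.
C_B = 0.1189·C_{A0}·X = 0.1189×5.23×0.887 = 0.551 mol/L.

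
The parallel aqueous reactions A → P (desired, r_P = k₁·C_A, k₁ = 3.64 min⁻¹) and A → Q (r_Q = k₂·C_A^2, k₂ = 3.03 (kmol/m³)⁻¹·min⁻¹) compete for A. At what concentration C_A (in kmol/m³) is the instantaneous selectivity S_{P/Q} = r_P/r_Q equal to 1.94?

S_{P/Q} = (k₁/k₂)·C_A⁻¹ ⇒ C_A = (S·k₂/k₁)^(-1).
= (1.94×3.03/3.64)^(-1) = (1.615)^(-1) = 0.619 kmol/m³.

0.619 kmol/m³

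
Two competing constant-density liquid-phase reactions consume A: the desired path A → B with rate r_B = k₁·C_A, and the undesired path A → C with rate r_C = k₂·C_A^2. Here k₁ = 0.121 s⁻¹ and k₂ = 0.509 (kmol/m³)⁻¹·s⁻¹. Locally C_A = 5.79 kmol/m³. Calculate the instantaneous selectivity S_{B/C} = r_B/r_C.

0.0411

S_{B/C} = r_B/r_C = (k₁·C_A)/(k₂·C_A^2) = (k₁/k₂)·C_A⁻¹.
= (0.121×5.790) / (0.509×5.790^2) = 0.7006/17.06 = 0.0411.
The undesired path is higher order in A, so low C_A (CSTR or dilute feed) favours B.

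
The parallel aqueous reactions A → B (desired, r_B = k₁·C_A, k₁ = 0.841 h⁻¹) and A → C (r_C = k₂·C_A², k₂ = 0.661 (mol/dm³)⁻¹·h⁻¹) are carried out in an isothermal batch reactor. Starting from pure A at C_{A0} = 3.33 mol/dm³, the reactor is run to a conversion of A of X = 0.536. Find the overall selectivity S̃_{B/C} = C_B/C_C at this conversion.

C_A = C_{A0}(1−X) = 1.545 mol/dm³.
Along a PFR/batch, dC_B/dC_A = −r_B/(r_B+r_C) = −k₁/(k₁+k₂·C_A).
Integrating from C_{A0} to C_A: C_B = (0.841/0.661)·ln[(0.841+0.661·3.33)/(0.841+0.661·1.55)] = 1.272·ln(3.042/1.862) = 0.6244 mol/dm³.
C_C = (C_{A0}−C_A)−C_B = 1.161 mol/dm³; S̃_{B/C} = 0.6244/1.161 = 0.538.

0.538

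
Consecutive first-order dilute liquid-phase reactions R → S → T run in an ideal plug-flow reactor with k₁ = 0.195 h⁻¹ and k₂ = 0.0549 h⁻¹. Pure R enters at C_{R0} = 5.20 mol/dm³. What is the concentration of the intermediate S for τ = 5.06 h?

Solving the coupled first-order balances gives C_S(τ) = [k₁/(k₂−k₁)]·C_{R0}·(e^(−k₁τ) − e^(−k₂τ)).
e^(−k₁τ) = e^(−0.195×5.06) = e^(−0.9867) = 0.3728; e^(−k₂τ) = e^(−0.2778) = 0.7575.
C_S = 0.195×5.20/(0.0549−0.195) × (0.3728−0.7575) = (-7.238)×(-0.3846) = 2.784 mol/dm³.

2.78 mol/dm³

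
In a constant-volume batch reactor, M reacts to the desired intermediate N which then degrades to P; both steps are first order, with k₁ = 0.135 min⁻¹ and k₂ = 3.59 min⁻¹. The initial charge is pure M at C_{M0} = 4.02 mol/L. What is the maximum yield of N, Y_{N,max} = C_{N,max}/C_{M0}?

At the optimum, C_{N,max}/C_{M0} = (k₁/k₂)^[k₂/(k₂−k₁)].
= (0.135/3.59)^(3.59/(3.59−0.135)) = (0.03760)^(1.039) = 0.03308.

0.0331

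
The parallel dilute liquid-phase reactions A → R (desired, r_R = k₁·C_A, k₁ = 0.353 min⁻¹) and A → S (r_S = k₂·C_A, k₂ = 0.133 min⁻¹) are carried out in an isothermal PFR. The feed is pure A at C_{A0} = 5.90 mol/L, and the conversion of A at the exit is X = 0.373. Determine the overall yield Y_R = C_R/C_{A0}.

C_A = C_{A0}(1−X) = 3.699 mol/L.
Both paths are first order in A, so the instantaneous fraction to R is constant: dC_R/d(−C_A) = k₁/(k₁+k₂) = 0.7263.
C_R = 0.7263·(C_{A0}−C_A) = 0.7263×2.201 = 1.60 mol/L.
Y_R = C_R/C_{A0} = 1.598/5.90 = 0.271.

0.271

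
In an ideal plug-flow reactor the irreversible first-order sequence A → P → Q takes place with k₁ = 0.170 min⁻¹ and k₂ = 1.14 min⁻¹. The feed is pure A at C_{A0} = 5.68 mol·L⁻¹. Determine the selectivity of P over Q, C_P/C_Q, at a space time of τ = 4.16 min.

0.201

The intermediate concentration in a first-order A→B→C sequence is C_P = k₁C_{A0}(e^(−k₁τ) − e^(−k₂τ))/(k₂−k₁).
e^(−k₁τ) = e^(−0.170×4.16) = e^(−0.7072) = 0.4930; e^(−k₂τ) = e^(−4.742) = 0.008718.
C_P = 0.170×5.68/(1.14−0.170) × (0.4930−0.008718) = 0.9955×0.4843 = 0.4821 mol·L⁻¹.
C_A = C_{A0}e^(−k₁τ) = 2.800 mol·L⁻¹, so C_Q = C_{A0}−C_A−C_P = 2.398 mol·L⁻¹; C_P/C_Q = 0.201.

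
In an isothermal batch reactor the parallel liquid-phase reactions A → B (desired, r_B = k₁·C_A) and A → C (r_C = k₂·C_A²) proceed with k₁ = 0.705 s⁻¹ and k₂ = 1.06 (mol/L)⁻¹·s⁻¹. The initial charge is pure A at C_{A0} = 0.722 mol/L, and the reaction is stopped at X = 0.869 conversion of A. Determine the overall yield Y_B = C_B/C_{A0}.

0.555

C_A = C_{A0}(1−X) = 0.09458 mol/L.
Along a PFR/batch, dC_B/dC_A = −r_B/(r_B+r_C) = −k₁/(k₁+k₂·C_A).
Integrating from C_{A0} to C_A: C_B = (0.705/1.06)·ln[(0.705+1.06·0.722)/(0.705+1.06·0.0946)] = 0.6651·ln(1.470/0.8053) = 0.4004 mol/L.
Y_B = C_B/C_{A0} = 0.4004/0.722 = 0.555.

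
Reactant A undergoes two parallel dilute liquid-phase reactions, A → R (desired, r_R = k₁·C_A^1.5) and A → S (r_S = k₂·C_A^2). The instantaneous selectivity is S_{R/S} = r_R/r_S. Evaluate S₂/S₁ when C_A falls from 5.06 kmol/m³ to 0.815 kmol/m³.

S_{R/S} = (k₁/k₂)·C_A^-0.5, so S₂/S₁ = (C_{A,2}/C_{A,1})^-0.5.
= (0.815/5.06)^(-0.5) = (0.1611)^(-0.5) = 2.49.
Selectivity toward R rises as C_A falls — low-concentration operation is favoured.

2.49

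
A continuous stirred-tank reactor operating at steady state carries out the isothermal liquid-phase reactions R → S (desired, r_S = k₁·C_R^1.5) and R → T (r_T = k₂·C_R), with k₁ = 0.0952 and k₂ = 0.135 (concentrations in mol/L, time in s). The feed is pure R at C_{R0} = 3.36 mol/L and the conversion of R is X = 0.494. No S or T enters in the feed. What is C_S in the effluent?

Exit C_R = C_{R0}(1−X) = 3.36×0.506 = 1.700 mol/L.
In a CSTR the entire volume is at exit conditions, so r_S = 0.0952×1.700^1.5 = 0.2110 and r_T = 0.135×1.700 = 0.2295.
Fraction of consumed R going to S: r_S/(r_S+r_T) = 0.4790.
C_S = 0.4790·C_{R0}·X = 0.4790×3.36×0.494 = 0.795 mol/L.

0.795 mol/L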